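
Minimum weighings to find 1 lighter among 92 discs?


Each weighing has 3 outcomes (left heavy / balance / right heavy), so k weighings distinguish at most 3^k cases; splitting into three near-equal groups achieves this.
Need 3^k ≥ 92: 3^4 = 81 < 92 ≤ 3^5 = 243
k = ⌈log₃(92)⌉ = 5

5


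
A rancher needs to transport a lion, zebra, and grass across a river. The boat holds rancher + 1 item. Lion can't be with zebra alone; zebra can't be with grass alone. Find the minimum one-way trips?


1. rancher+zebra → 2. rancher ← 3. rancher+lion → 4. rancher+zebra ← 5. rancher+grass → 6. rancher ← 7. rancher+zebra →
Minimum trips = 7

7


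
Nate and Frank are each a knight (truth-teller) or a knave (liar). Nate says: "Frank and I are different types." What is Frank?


Nate says: "Frank and I are different types."
Case 1: Nate is a Knight (truth-teller)
  Statement is true → they ARE different → Frank is a Knave
Case 2: Nate is a Knave (liar)
  Statement is false → they are NOT different → Frank is a Knave
In both cases, Frank is a Knave.

Knave


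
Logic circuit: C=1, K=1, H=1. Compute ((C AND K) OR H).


C AND K = 1&1 = 1
1 OR 1 = 1

1


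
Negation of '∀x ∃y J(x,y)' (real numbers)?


Original: ∀x ∃y J(x,y)
Rule: ¬∀→∃, ¬∃→∀, negate predicate.
Negation: ∃x ∀y ¬J(x,y)

∃x ∀y ¬J(x,y)


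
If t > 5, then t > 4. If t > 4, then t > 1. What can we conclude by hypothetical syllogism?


Hypothetical syllogism: P → Q, Q → R ⊢ P → R
Premise 1: t > 5 → t > 4
Premise 2: t > 4 → t > 1
Chain the implications: the middle term (t > 4) links the two.
Conclusion: If t > 5, then t > 1.

If t > 5, then t > 1.


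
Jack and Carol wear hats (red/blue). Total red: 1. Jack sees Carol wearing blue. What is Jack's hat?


Total red = 1, Carol = blue
Red accounted for: 0
Remaining for Jack: 1
Jack's hat is red.

red


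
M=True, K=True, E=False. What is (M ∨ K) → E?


M = True, K = True, E = False
Expression: (M ∨ K) → E
Step 1: M ∨ K = True OR True = True
Step 2: (True) → E = True → False (false only if antecedent True and consequent False) = False

False


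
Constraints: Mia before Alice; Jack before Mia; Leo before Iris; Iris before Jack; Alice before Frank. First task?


Constraints: Mia before Alice; Jack before Mia; Leo before Iris; Iris before Jack; Alice before Frank
The first task can have nothing scheduled before it, so it must never appear on the right of a 'before'.
Tasks appearing after some 'before': Alice, Mia, Iris, Jack, Frank.
The only task not in that list is Leo → it is first.

Leo


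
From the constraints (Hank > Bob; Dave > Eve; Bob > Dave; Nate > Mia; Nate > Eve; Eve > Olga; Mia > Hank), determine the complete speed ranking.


Constraints: Hank > Bob; Dave > Eve; Bob > Dave; Nate > Mia; Nate > Eve; Eve > Olga; Mia > Hank
Method: at each step, the next-highest is the one remaining person who never appears on the smaller side of a constraint between remaining people.
  Step 1: remaining {Mia, Bob, Olga, Eve, Dave, Nate, Hank}; on the smaller side: {Mia, Bob, Olga, Eve, Dave, Hank} → Nate is next (Nate > Mia; Nate > Eve).
  Step 2: remaining {Mia, Bob, Olga, Eve, Dave, Hank}; on the smaller side: {Bob, Olga, Eve, Dave, Hank} → Mia is next (Mia > Hank).
  Step 3: remaining {Bob, Olga, Eve, Dave, Hank}; on the smaller side: {Bob, Olga, Eve, Dave} → Hank is next (Hank > Bob).
  Step 4: remaining {Bob, Olga, Eve, Dave}; on the smaller side: {Olga, Eve, Dave} → Bob is next (Bob > Dave).
  Step 5: remaining {Olga, Eve, Dave}; on the smaller side: {Olga, Eve} → Dave is next (Dave > Eve).
  Step 6: remaining {Olga, Eve}; on the smaller side: {Olga} → Eve is next (Eve > Olga).
  Step 7: only Olga remains → lowest.
Final ranking (highest to lowest):

Nate > Mia > Hank > Bob > Dave > Eve > Olga


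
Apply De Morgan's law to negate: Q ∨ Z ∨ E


De Morgan's law: ¬(P ∨ Q ∨ R) ≡ ¬P ∧ ¬Q ∧ ¬R
¬(Q ∨ Z ∨ E) = ¬Q ∧ ¬Z ∧ ¬E

¬Q ∧ ¬Z ∧ ¬E


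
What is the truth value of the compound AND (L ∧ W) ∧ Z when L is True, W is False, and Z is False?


L = True, W = False, Z = False
Step 1: L ∧ W = True AND False = False
Step 2: False ∧ Z = False AND False = False
AND is true only when ALL operands are true.

False


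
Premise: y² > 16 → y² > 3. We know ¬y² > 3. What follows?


Modus tollens: P → Q, ¬Q ⊢ ¬P
P: y² > 16
Q: y² > 3
We have P → Q and Q is false.
By modus tollens, P must be false.

It is not the case that y² > 16


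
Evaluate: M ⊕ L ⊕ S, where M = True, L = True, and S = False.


M = True, L = True, S = False
Step 1: M ⊕ L = True XOR True = False
Step 2: False ⊕ S = False XOR False = False
XOR is true when an odd number of operands are true.

False


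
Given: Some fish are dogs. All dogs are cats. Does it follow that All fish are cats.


Premise 1: Some fish are dogs.
Premise 2: All dogs are cats.
Conclusion: All fish are cats.
Fallacy: illicit minor. The minor term (fish) is distributed in the conclusion ('All fish ...') but undistributed in its premise ('Some fish are dogs' doesn't cover all fish).
Only 'Some fish are cats' follows, not 'All'.

Invalid


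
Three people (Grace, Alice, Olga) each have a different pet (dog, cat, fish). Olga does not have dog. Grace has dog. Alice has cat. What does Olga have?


From clues:
  Alice → cat
  Grace → dog
By elimination, Olga gets the remaining.

fish


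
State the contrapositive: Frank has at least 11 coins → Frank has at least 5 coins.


Original: If Frank has at least 11 coins, then Frank has at least 5 coins
Contrapositive: If ¬Q, then ¬P
Negate Q: not (Frank has at least 5 coins)
Negate P: not (Frank has at least 11 coins)

If not (Frank has at least 5 coins), then not (Frank has at least 11 coins).


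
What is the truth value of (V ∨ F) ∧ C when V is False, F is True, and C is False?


V = False, F = True, C = False
Step 1: V ∨ F = False OR True = True
Step 2: True ∧ C = True AND False = False
OR is true when at least one operand is true; AND requires both.

False


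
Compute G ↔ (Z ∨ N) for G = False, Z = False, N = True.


G = False, Z = False, N = True
Step 1: Z ∨ N = False OR True = True
Step 2: G ↔ (True): true when both sides have same truth value.
Result: False ↔ True = False

False


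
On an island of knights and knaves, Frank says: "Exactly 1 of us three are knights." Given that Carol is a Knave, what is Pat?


Frank claims exactly 1 knights among Frank, Carol, Pat.
Given: Carol is a Knave.

Case 1: Frank is a Knight (tells truth)
  Then exactly 1 of the three are knights.
  Counting Frank, Carol: 1 knight(s) so far. Need 0 more → Pat = Knave.
Case 2: Frank is a Knave (lies)
  Then the count is NOT 1.
  If Pat = Knight, count = 1 = 1 → claim would be true, contradicts lie.
  If Pat = Knave, count = 0 ≠ 1 → lie confirmed ✓

Pat is a Knave.

Knave


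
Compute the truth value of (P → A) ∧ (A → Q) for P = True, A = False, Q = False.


P = True, A = False, Q = False
Step 1: P → A is false only when P=True and A=False. Result: False
Step 2: A → Q is false only when A=True and Q=False. Result: True
Step 3: False ∧ True = False

False


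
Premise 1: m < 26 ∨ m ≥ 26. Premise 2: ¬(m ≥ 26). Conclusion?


Disjunctive syllogism: P ∨ Q, ¬P ⊢ Q
Disjunction: m < 26 ∨ m ≥ 26
We know it is not the case that m ≥ 26.
By disjunctive syllogism, the other disjunct must be true.

m < 26


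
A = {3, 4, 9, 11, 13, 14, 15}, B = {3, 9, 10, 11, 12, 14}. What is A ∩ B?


A = {3, 4, 9, 11, 13, 14, 15}
B = {3, 9, 10, 11, 12, 14}
Operation: intersection
Elements in both: 3, 9, 11, 14

{3, 9, 11, 14}


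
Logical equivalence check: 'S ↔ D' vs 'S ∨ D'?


Expression 1: S ↔ D
Expression 2: S ∨ D
Truth table (S D | Expr1 Expr2):
  T T |   T     T
  T F |   F     T   ← differ
  F T |   F     T   ← differ
  F F |   T     F   ← differ
Counterexample: S=T, D=F gives Expr1 = F but Expr2 = T, so the expressions are NOT logically equivalent.

No


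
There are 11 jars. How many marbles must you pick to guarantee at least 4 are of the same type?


Pigeonhole: to guarantee k in one of n categories, need (k-1)×n + 1.
k = 4, n = 11
Minimum = (4-1) × 11 + 1 = 3 × 11 + 1

34


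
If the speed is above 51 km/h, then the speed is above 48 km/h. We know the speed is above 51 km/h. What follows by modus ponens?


Modus ponens: P → Q, P ⊢ Q
P: the speed is above 51 km/h
Q: the speed is above 48 km/h
We have P → Q and P is true.
By modus ponens, Q must be true.

The speed is above 48 km/h


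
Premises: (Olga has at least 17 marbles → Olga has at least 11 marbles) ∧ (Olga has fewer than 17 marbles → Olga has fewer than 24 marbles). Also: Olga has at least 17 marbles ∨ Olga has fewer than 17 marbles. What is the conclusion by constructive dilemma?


Constructive dilemma: (P → Q) ∧ (R → S), P ∨ R ⊢ Q ∨ S
Premise 1: Olga has at least 17 marbles → Olga has at least 11 marbles
Premise 2: Olga has fewer than 17 marbles → Olga has fewer than 24 marbles
Premise 3: Olga has at least 17 marbles ∨ Olga has fewer than 17 marbles
Case 1: Assuming Olga has at least 17 marbles, then by Premise 1, Olga has at least 11 marbles.
Case 2: Assuming Olga has fewer than 17 marbles, then by Premise 2, Olga has fewer than 24 marbles.
Since one of Olga has at least 17 marbles or Olga has fewer than 17 marbles must hold, we get Olga has at least 11 marbles or Olga has fewer than 24 marbles.

Olga has at least 11 marbles or Olga has fewer than 24 marbles.


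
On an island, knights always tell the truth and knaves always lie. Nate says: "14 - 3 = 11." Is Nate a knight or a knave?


Statement: "14 - 3 = 11."
Actual: 14 - 3 = 11
Claimed: 11
Statement is TRUE → Nate tells the truth → Knight

Knight


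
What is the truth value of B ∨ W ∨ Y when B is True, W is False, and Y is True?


B = True, W = False, Y = True
Step 1: B ∨ W = True OR False = True
Step 2: True ∨ Y = True OR True = True
OR is true when at least one operand is true.

True


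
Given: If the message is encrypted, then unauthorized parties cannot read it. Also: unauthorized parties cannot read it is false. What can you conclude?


Modus tollens: P → Q, ¬Q ⊢ ¬P
P: the message is encrypted
Q: unauthorized parties cannot read it
We have P → Q and Q is false.
By modus tollens, P must be false.

It is not the case that the message is encrypted


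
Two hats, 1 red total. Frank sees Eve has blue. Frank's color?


Total red = 1, Eve = blue
Red accounted for: 0
Remaining for Frank: 1
Frank's hat is red.

red


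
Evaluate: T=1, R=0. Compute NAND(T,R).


T AND R = 0
NOT(0) = 1

1


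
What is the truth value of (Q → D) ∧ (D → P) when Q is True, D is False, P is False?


Q = True, D = False, P = False
Step 1: Q → D is false only when Q=True and D=False. Result: False
Step 2: D → P is false only when D=True and P=False. Result: True
Step 3: False ∧ True = False

False


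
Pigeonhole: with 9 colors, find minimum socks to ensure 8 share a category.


Pigeonhole: to guarantee k in one of n categories, need (k-1)×n + 1.
k = 8, n = 9
Minimum = (8-1) × 9 + 1 = 7 × 9 + 1

64


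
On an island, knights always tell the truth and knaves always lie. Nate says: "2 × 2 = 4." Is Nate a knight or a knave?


Statement: "2 × 2 = 4."
Actual: 2 × 2 = 4
Claimed: 4
Statement is TRUE → Nate tells the truth → Knight

Knight


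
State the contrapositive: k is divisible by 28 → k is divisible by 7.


Original: If k is divisible by 28, then k is divisible by 7
Contrapositive: If ¬Q, then ¬P
Negate Q: not (k is divisible by 7)
Negate P: not (k is divisible by 28)

If not (k is divisible by 7), then not (k is divisible by 28).


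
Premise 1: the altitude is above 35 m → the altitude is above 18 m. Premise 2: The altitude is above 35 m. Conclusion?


Modus ponens: P → Q, P ⊢ Q
P: the altitude is above 35 m
Q: the altitude is above 18 m
We have P → Q and P is true.
By modus ponens, Q must be true.

The altitude is above 18 m


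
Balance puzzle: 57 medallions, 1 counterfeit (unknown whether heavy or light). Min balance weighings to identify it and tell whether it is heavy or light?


Let n = 57. 114 possibilities (n medallions × lighter/heavier); each weighing has 3 outcomes.
Bound for k weighings: say the first weighing puts j medallions on each pan. If it tips, the 2j weighed medallions remain suspects (each with a known direction) and k-1 weighings give 3^(k-1) outcomes; 3^(k-1) is odd, so 2j ≤ 3^(k-1) - 1. If it balances, the n - 2j unweighed medallions remain with direction unknown: 2(n - 2j) ≤ 3^(k-1) - 1 by the same parity argument. Adding, n ≤ (3^(k-1) - 1) + (3^(k-1) - 1)/2 = (3^k - 3)/2, and the classical three-group strategy achieves this (3 medallions in 2 weighings, 12 in 3, 39 in 4, 120 in 5).
So we need the smallest k with (3^k - 3)/2 ≥ 57.
k = 4: (3^4 - 3)/2 = 39 < 57 ✗
k = 5: (3^5 - 3)/2 = 120 ≥ 57 ✓

5


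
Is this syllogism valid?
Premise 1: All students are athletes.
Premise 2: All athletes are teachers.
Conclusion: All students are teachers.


Premise 1: All students are athletes.
Premise 2: All athletes are teachers.
Conclusion: All students are teachers.
Barbara syllogism (AAA-1): All A are B, All B are C → All A are C.
Middle term (athletes) distributed in premise 2.

Valid


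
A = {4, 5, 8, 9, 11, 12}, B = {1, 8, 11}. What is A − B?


A = {4, 5, 8, 9, 11, 12}
B = {1, 8, 11}
Operation: difference A − B
In A but not B: 4, 5, 9, 12

{4, 5, 9, 12}


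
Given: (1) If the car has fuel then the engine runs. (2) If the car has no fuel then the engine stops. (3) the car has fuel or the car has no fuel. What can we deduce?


Constructive dilemma: (P → Q) ∧ (R → S), P ∨ R ⊢ Q ∨ S
Premise 1: the car has fuel → the engine runs
Premise 2: the car has no fuel → the engine stops
Premise 3: the car has fuel ∨ the car has no fuel
Case 1: Assuming the car has fuel, then by Premise 1, the engine runs.
Case 2: Assuming the car has no fuel, then by Premise 2, the engine stops.
Since one of the car has fuel or the car has no fuel must hold, we get the engine runs or the engine stops.

The engine runs or the engine stops.


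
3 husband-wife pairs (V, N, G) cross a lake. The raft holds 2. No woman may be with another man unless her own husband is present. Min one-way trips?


Label couples V, N, G (H = husband, W = wife).
Counting alone: 6 people, the raft carries 2 and someone must bring it back, so each round trip nets at most +1 on the far side until the last crossing → at least 9 trips. The jealousy constraint makes 9 impossible; the shortest valid schedule has 11:
1. WV+WN →  (far: WV,WN; near: HV,HN,HG,WG)
2. WV ←       (far: WN; near: HV,HN,HG,WV,WG)
3. WV+WG →  (far: WV,WN,WG; near: HV,HN,HG)
4. WV ←       (far: WN,WG; near: HV,HN,HG,WV)
5. HN+HG →  (far: HN,WN,HG,WG; near: HV,WV)
6. HN+WN ←  (far: HG,WG; near: HV,WV,HN,WN)
7. HV+HN →  (far: HV,HN,HG,WG; near: WV,WN)
8. WG ←       (far: HV,HN,HG; near: WV,WN,WG)
9. WV+WN →  (far: HV,WV,HN,WN,HG; near: WG)
10. HG ←      (far: HV,WV,HN,WN; near: HG,WG)
11. HG+WG → (far: all six; near: empty)
In every state each wife is either with her husband or with no other man.
Minimum trips = 11

11


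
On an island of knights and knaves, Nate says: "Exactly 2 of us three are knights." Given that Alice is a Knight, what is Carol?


Nate claims exactly 2 knights among Nate, Alice, Carol.
Given: Alice is a Knight.

Case 1: Nate is a Knight (tells truth)
  Then exactly 2 of the three are knights.
  Counting Nate, Alice: 2 knight(s) so far. Need 0 more → Carol = Knave.
Case 2: Nate is a Knave (lies)
  Then the count is NOT 2.
  If Carol = Knight, count = 2 = 2 → claim would be true, contradicts lie.
  If Carol = Knave, count = 1 ≠ 2 → lie confirmed ✓

Carol is a Knave.

Knave


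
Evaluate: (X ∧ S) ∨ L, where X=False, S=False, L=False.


X = False, S = False, L = False
Expression: (X ∧ S) ∨ L
Step 1: X ∧ S = False AND False = False
Step 2: (False) ∨ L = False OR False = False

False


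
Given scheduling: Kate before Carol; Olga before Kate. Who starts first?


Constraints: Kate before Carol; Olga before Kate
The first task can have nothing scheduled before it, so it must never appear on the right of a 'before'.
Tasks appearing after some 'before': Carol, Kate.
The only task not in that list is Olga → it is first.

Olga


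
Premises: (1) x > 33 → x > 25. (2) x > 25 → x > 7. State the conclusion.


Hypothetical syllogism: P → Q, Q → R ⊢ P → R
Premise 1: x > 33 → x > 25
Premise 2: x > 25 → x > 7
Chain the implications: the middle term (x > 25) links the two.
Conclusion: If x > 33, then x > 7.

If x > 33, then x > 7.


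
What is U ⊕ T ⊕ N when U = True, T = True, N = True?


U = True, T = True, N = True
Step 1: U ⊕ T = True XOR True = False
Step 2: False ⊕ N = False XOR True = True
XOR is true when an odd number of operands are true.

True


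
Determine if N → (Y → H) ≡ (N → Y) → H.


Expression 1: N → (Y → H)
Expression 2: (N → Y) → H
Truth table (N Y H | Expr1 Expr2):
  T T T |   T     T
  T T F |   F     F
  T F T |   T     T
  T F F |   T     T
  F T T |   T     T
  F T F |   T     F   ← differ
  F F T |   T     T
  F F F |   T     F   ← differ
Counterexample: N=F, Y=T, H=F gives Expr1 = T but Expr2 = F, so the expressions are NOT logically equivalent.

No


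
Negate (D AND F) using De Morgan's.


De Morgan's law: ¬(P ∧ Q) ≡ ¬P ∨ ¬Q
¬(D ∧ F) = ¬D ∨ ¬F

¬D ∨ ¬F


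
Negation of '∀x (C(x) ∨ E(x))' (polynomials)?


Original: ∀x (C(x) ∨ E(x))
Rule: ¬∀→∃, ¬∃→∀, negate predicate.
Negation: ∃x (¬C(x) ∧ ¬E(x))

∃x (¬C(x) ∧ ¬E(x))


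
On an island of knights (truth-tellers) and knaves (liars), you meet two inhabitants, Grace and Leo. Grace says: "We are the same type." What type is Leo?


Grace says: "We are the same type."
Case 1: Grace is a Knight (truth-teller)
  Statement is true → they ARE the same → Leo is also a Knight
Case 2: Grace is a Knave (liar)
  Statement is false → they are NOT the same → Leo is a Knight
In both cases, Leo is a Knight.

Knight


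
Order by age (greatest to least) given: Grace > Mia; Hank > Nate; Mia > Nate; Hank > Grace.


Constraints: Grace > Mia; Hank > Nate; Mia > Nate; Hank > Grace
Method: at each step, the next-highest is the one remaining person who never appears on the smaller side of a constraint between remaining people.
  Step 1: remaining {Nate, Hank, Mia, Grace}; on the smaller side: {Nate, Mia, Grace} → Hank is next (Hank > Nate; Hank > Grace).
  Step 2: remaining {Nate, Mia, Grace}; on the smaller side: {Nate, Mia} → Grace is next (Grace > Mia).
  Step 3: remaining {Nate, Mia}; on the smaller side: {Nate} → Mia is next (Mia > Nate).
  Step 4: only Nate remains → lowest.
Final ranking (highest to lowest):

Hank > Grace > Mia > Nate


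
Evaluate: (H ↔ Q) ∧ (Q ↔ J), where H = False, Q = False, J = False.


H = False, Q = False, J = False
Step 1: H ↔ Q is true when H and Q have the same value. Result: True
Step 2: Q ↔ J is true when Q and J have the same value. Result: True
Step 3: True ∧ True = True

True


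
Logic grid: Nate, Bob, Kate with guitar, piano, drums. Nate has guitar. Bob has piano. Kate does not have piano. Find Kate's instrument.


From clues:
  Bob → piano
  Nate → guitar
By elimination, Kate gets the remaining.

drums


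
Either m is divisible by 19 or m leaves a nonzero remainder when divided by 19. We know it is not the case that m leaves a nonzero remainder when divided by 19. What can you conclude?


Disjunctive syllogism: P ∨ Q, ¬P ⊢ Q
Disjunction: m is divisible by 19 ∨ m leaves a nonzero remainder when divided by 19
We know it is not the case that m leaves a nonzero remainder when divided by 19.
By disjunctive syllogism, the other disjunct must be true.

m is divisible by 19


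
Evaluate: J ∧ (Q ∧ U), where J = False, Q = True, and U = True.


J = False, Q = True, U = True
Step 1: Q ∧ U = True AND True = True
Step 2: J ∧ True = False AND True = False
AND is true only when ALL operands are true.

False


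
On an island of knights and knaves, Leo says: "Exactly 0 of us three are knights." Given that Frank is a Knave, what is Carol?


Leo claims exactly 0 knights among Leo, Frank, Carol.
Given: Frank is a Knave.

Case 1: Leo is a Knight (tells truth)
  Then exactly 0 of the three are knights.
  Counting Leo, Frank: 1 knight(s) so far. Need -1 more → impossible.
Case 2: Leo is a Knave (lies)
  Then the count is NOT 0.
  If Carol = Knave, count = 0 = 0 → claim would be true, contradicts lie.
  If Carol = Knight, count = 1 ≠ 0 → lie confirmed ✓

Carol is a Knight.

Knight


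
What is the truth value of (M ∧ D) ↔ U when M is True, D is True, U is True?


M = True, D = True, U = True
Step 1: M ∧ D = True AND True = True
Step 2: (True) ↔ U: true when both sides have same truth value.
Result: True ↔ True = True

True


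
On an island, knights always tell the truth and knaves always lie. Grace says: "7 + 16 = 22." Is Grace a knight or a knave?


Statement: "7 + 16 = 22."
Actual: 7 + 16 = 23
Claimed: 22
Statement is FALSE → Grace lies → Knave

Knave


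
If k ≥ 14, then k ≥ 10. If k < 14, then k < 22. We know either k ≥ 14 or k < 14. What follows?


Constructive dilemma: (P → Q) ∧ (R → S), P ∨ R ⊢ Q ∨ S
Premise 1: k ≥ 14 → k ≥ 10
Premise 2: k < 14 → k < 22
Premise 3: k ≥ 14 ∨ k < 14
Case 1: Assuming k ≥ 14, then by Premise 1, k ≥ 10.
Case 2: Assuming k < 14, then by Premise 2, k < 22.
Since one of k ≥ 14 or k < 14 must hold, we get k ≥ 10 or k < 22.

k ≥ 10 or k < 22.


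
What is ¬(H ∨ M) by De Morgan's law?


De Morgan's law: ¬(P ∨ Q) ≡ ¬P ∧ ¬Q
¬(H ∨ M) = ¬H ∧ ¬M

¬H ∧ ¬M


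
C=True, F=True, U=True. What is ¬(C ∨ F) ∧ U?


C = True, F = True, U = True
Expression: ¬(C ∨ F) ∧ U
Step 1: C ∨ F = True OR True = True
Step 2: ¬(C ∨ F) = NOT True = False
Step 3: (False) ∧ U = False AND True = False

False


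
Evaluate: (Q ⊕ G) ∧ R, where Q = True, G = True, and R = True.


Q = True, G = True, R = True
Step 1: Q ⊕ G = True XOR True = False
Step 2: False ∧ R = False AND True = False
XOR true when exactly one of Q,G is true; then AND with R.

False


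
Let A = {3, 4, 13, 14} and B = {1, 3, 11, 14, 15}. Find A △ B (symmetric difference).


A = {3, 4, 13, 14}
B = {1, 3, 11, 14, 15}
Operation: symmetric difference
In A only: [4, 13], in B only: [1, 11, 15]

{1, 4, 11, 13, 15}


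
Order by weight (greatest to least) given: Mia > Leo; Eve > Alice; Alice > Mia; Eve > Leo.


Constraints: Mia > Leo; Eve > Alice; Alice > Mia; Eve > Leo
Method: at each step, the next-highest is the one remaining person who never appears on the smaller side of a constraint between remaining people.
  Step 1: remaining {Leo, Mia, Eve, Alice}; on the smaller side: {Leo, Mia, Alice} → Eve is next (Eve > Alice; Eve > Leo).
  Step 2: remaining {Leo, Mia, Alice}; on the smaller side: {Leo, Mia} → Alice is next (Alice > Mia).
  Step 3: remaining {Leo, Mia}; on the smaller side: {Leo} → Mia is next (Mia > Leo).
  Step 4: only Leo remains → lowest.
Final ranking (highest to lowest):

Eve > Alice > Mia > Leo


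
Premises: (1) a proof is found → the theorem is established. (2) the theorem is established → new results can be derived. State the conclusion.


Hypothetical syllogism: P → Q, Q → R ⊢ P → R
Premise 1: a proof is found → the theorem is established
Premise 2: the theorem is established → new results can be derived
Chain the implications: the middle term (the theorem is established) links the two.
Conclusion: If a proof is found, then new results can be derived.

If a proof is found, then new results can be derived.


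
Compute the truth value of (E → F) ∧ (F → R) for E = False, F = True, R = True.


E = False, F = True, R = True
Step 1: E → F is false only when E=True and F=False. Result: True
Step 2: F → R is false only when F=True and R=False. Result: True
Step 3: True ∧ True = True

True


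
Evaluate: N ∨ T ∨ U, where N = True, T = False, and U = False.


N = True, T = False, U = False
Step 1: N ∨ T = True OR False = True
Step 2: True ∨ U = True OR False = True
OR is true when at least one operand is true.

True


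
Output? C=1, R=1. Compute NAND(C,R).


C AND R = 1
NOT(1) = 0

0


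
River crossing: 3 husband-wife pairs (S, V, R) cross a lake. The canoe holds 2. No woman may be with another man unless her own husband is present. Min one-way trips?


Label couples S, V, R (H = husband, W = wife).
Counting alone: 6 people, the canoe carries 2 and someone must bring it back, so each round trip nets at most +1 on the far side until the last crossing → at least 9 trips. The jealousy constraint makes 9 impossible; the shortest valid schedule has 11:
1. WS+WV →  (far: WS,WV; near: HS,HV,HR,WR)
2. WS ←       (far: WV; near: HS,HV,HR,WS,WR)
3. WS+WR →  (far: WS,WV,WR; near: HS,HV,HR)
4. WS ←       (far: WV,WR; near: HS,HV,HR,WS)
5. HV+HR →  (far: HV,WV,HR,WR; near: HS,WS)
6. HV+WV ←  (far: HR,WR; near: HS,WS,HV,WV)
7. HS+HV →  (far: HS,HV,HR,WR; near: WS,WV)
8. WR ←       (far: HS,HV,HR; near: WS,WV,WR)
9. WS+WV →  (far: HS,WS,HV,WV,HR; near: WR)
10. HR ←      (far: HS,WS,HV,WV; near: HR,WR)
11. HR+WR → (far: all six; near: empty)
In every state each wife is either with her husband or with no other man.
Minimum trips = 11

11


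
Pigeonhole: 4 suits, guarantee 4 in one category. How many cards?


Pigeonhole: to guarantee k in one of n categories, need (k-1)×n + 1.
k = 4, n = 4
Minimum = (4-1) × 4 + 1 = 3 × 4 + 1

13


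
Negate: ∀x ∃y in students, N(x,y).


Original: ∀x ∃y N(x,y)
Rule: ¬∀→∃, ¬∃→∀, negate predicate.
Negation: ∃x ∀y ¬N(x,y)

∃x ∀y ¬N(x,y)


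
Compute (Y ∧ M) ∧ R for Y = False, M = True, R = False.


Y = False, M = True, R = False
Step 1: Y ∧ M = False AND True = False
Step 2: False ∧ R = False AND False = False
AND is true only when ALL operands are true.

False


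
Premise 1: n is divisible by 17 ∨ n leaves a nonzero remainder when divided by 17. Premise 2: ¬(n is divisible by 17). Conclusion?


Disjunctive syllogism: P ∨ Q, ¬P ⊢ Q
Disjunction: n is divisible by 17 ∨ n leaves a nonzero remainder when divided by 17
We know it is not the case that n is divisible by 17.
By disjunctive syllogism, the other disjunct must be true.

n leaves a nonzero remainder when divided by 17


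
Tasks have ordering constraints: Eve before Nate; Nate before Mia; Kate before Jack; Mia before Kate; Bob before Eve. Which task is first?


Constraints: Eve before Nate; Nate before Mia; Kate before Jack; Mia before Kate; Bob before Eve
The first task can have nothing scheduled before it, so it must never appear on the right of a 'before'.
Tasks appearing after some 'before': Nate, Mia, Jack, Kate, Eve.
The only task not in that list is Bob → it is first.

Bob


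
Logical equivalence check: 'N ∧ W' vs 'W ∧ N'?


Expression 1: N ∧ W
Expression 2: W ∧ N
Truth table (N W | Expr1 Expr2):
  T T |   T     T
  T F |   F     F
  F T |   F     F
  F F |   F     F
All 4 rows agree, so the expressions are logically equivalent.

Yes


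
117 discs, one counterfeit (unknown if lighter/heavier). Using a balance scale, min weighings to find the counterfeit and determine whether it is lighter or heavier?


Let n = 117. 234 possibilities (n discs × lighter/heavier); each weighing has 3 outcomes.
Bound for k weighings: say the first weighing puts j discs on each pan. If it tips, the 2j weighed discs remain suspects (each with a known direction) and k-1 weighings give 3^(k-1) outcomes; 3^(k-1) is odd, so 2j ≤ 3^(k-1) - 1. If it balances, the n - 2j unweighed discs remain with direction unknown: 2(n - 2j) ≤ 3^(k-1) - 1 by the same parity argument. Adding, n ≤ (3^(k-1) - 1) + (3^(k-1) - 1)/2 = (3^k - 3)/2, and the classical three-group strategy achieves this (3 discs in 2 weighings, 12 in 3, 39 in 4, 120 in 5).
So we need the smallest k with (3^k - 3)/2 ≥ 117.
k = 4: (3^4 - 3)/2 = 39 < 117 ✗
k = 5: (3^5 - 3)/2 = 120 ≥ 117 ✓

5


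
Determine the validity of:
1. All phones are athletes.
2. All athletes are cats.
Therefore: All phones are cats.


Premise 1: All phones are athletes.
Premise 2: All athletes are cats.
Conclusion: All phones are cats.
Barbara syllogism (AAA-1): All A are B, All B are C → All A are C.
Middle term (athletes) distributed in premise 2.

Valid


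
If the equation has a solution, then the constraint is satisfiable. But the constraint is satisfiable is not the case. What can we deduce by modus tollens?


Modus tollens: P → Q, ¬Q ⊢ ¬P
P: the equation has a solution
Q: the constraint is satisfiable
We have P → Q and Q is false.
By modus tollens, P must be false.

It is not the case that the equation has a solution


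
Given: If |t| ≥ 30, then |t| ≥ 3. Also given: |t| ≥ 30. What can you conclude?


Modus ponens: P → Q, P ⊢ Q
P: |t| ≥ 30
Q: |t| ≥ 3
We have P → Q and P is true.
By modus ponens, Q must be true.

|t| ≥ 3


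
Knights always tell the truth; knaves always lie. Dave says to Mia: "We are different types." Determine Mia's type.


Dave says: "We are different types."
Case 1: Dave is a Knight (truth-teller)
  Statement is true → they ARE different → Mia is a Knave
Case 2: Dave is a Knave (liar)
  Statement is false → they are NOT different → Mia is a Knave
In both cases, Mia is a Knave.

Knave


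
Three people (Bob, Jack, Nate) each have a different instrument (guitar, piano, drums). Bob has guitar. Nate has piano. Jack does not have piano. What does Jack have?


From clues:
  Nate → piano
  Bob → guitar
By elimination, Jack gets the remaining.

drums


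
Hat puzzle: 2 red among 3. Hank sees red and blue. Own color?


Total red = 2, seen red = 1
Own red = 2 - 1 = 1
Hank's hat is red.

red


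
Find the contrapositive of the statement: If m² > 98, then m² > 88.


Original: If m² > 98, then m² > 88
Contrapositive: If ¬Q, then ¬P
Negate Q: not (m² > 88)
Negate P: not (m² > 98)

If not (m² > 88), then not (m² > 98).


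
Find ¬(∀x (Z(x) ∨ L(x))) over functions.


Original: ∀x (Z(x) ∨ L(x))
Rule: ¬∀→∃, ¬∃→∀, negate predicate.
Negation: ∃x (¬Z(x) ∧ ¬L(x))

∃x (¬Z(x) ∧ ¬L(x))


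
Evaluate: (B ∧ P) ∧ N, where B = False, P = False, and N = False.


B = False, P = False, N = False
Step 1: B ∧ P = False AND False = False
Step 2: False ∧ N = False AND False = False
AND is true only when ALL operands are true.

False


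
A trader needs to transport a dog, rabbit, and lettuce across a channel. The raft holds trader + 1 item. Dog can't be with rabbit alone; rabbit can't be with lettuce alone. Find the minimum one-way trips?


1. trader+rabbit → 2. trader ← 3. trader+dog → 4. trader+rabbit ← 5. trader+lettuce → 6. trader ← 7. trader+rabbit →
Minimum trips = 7

7


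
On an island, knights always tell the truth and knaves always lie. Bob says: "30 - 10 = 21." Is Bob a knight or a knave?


Statement: "30 - 10 = 21."
Actual: 30 - 10 = 20
Claimed: 21
Statement is FALSE → Bob lies → Knave

Knave


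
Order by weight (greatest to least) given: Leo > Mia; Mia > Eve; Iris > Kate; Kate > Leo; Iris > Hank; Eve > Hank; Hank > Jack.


Constraints: Leo > Mia; Mia > Eve; Iris > Kate; Kate > Leo; Iris > Hank; Eve > Hank; Hank > Jack
Method: at each step, the next-highest is the one remaining person who never appears on the smaller side of a constraint between remaining people.
  Step 1: remaining {Hank, Eve, Kate, Leo, Mia, Jack, Iris}; on the smaller side: {Hank, Eve, Kate, Leo, Mia, Jack} → Iris is next (Iris > Kate; Iris > Hank).
  Step 2: remaining {Hank, Eve, Kate, Leo, Mia, Jack}; on the smaller side: {Hank, Eve, Leo, Mia, Jack} → Kate is next (Kate > Leo).
  Step 3: remaining {Hank, Eve, Leo, Mia, Jack}; on the smaller side: {Hank, Eve, Mia, Jack} → Leo is next (Leo > Mia).
  Step 4: remaining {Hank, Eve, Mia, Jack}; on the smaller side: {Hank, Eve, Jack} → Mia is next (Mia > Eve).
  Step 5: remaining {Hank, Eve, Jack}; on the smaller side: {Hank, Jack} → Eve is next (Eve > Hank).
  Step 6: remaining {Hank, Jack}; on the smaller side: {Jack} → Hank is next (Hank > Jack).
  Step 7: only Jack remains → lowest.
Final ranking (highest to lowest):

Iris > Kate > Leo > Mia > Eve > Hank > Jack


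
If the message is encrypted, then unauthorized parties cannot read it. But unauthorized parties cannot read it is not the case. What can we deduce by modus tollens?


Modus tollens: P → Q, ¬Q ⊢ ¬P
P: the message is encrypted
Q: unauthorized parties cannot read it
We have P → Q and Q is false.
By modus tollens, P must be false.

It is not the case that the message is encrypted


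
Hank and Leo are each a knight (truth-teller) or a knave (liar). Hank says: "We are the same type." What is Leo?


Hank says: "We are the same type."
Case 1: Hank is a Knight (truth-teller)
  Statement is true → they ARE the same → Leo is also a Knight
Case 2: Hank is a Knave (liar)
  Statement is false → they are NOT the same → Leo is a Knight
In both cases, Leo is a Knight.

Knight


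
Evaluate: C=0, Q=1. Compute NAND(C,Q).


C AND Q = 0
NOT(0) = 1

1


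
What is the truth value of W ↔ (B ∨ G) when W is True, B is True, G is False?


W = True, B = True, G = False
Step 1: B ∨ G = True OR False = True
Step 2: W ↔ (True): true when both sides have same truth value.
Result: True ↔ True = True

True


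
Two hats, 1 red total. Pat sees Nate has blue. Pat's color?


Total red = 1, Nate = blue
Red accounted for: 0
Remaining for Pat: 1
Pat's hat is red.

red


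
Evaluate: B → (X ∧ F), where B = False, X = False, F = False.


B = False, X = False, F = False
Step 1: X ∧ F = False AND False = False
Step 2: B → (False): false only when B=True and consequent=False.
Result: True

True


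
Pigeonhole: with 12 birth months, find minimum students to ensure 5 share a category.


Pigeonhole: to guarantee k in one of n categories, need (k-1)×n + 1.
k = 5, n = 12
Minimum = (5-1) × 12 + 1 = 4 × 12 + 1

49


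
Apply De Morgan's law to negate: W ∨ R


De Morgan's law: ¬(P ∨ Q) ≡ ¬P ∧ ¬Q
¬(W ∨ R) = ¬W ∧ ¬R

¬W ∧ ¬R


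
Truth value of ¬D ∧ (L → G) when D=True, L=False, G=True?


D = True, L = False, G = True
Expression: ¬D ∧ (L → G)
Step 1: ¬D = NOT True = False
Step 2: L → G = False → True (false only if L=True, G=False) = True
Step 3: (False) ∧ (True) = False AND True = False

False


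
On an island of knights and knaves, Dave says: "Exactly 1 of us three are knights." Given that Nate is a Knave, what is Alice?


Dave claims exactly 1 knights among Dave, Nate, Alice.
Given: Nate is a Knave.

Case 1: Dave is a Knight (tells truth)
  Then exactly 1 of the three are knights.
  Counting Dave, Nate: 1 knight(s) so far. Need 0 more → Alice = Knave.
Case 2: Dave is a Knave (lies)
  Then the count is NOT 1.
  If Alice = Knight, count = 1 = 1 → claim would be true, contradicts lie.
  If Alice = Knave, count = 0 ≠ 1 → lie confirmed ✓

Alice is a Knave.

Knave


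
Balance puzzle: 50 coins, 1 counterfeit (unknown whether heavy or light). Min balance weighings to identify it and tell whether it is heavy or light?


Let n = 50. 100 possibilities (n coins × lighter/heavier); each weighing has 3 outcomes.
Bound for k weighings: say the first weighing puts j coins on each pan. If it tips, the 2j weighed coins remain suspects (each with a known direction) and k-1 weighings give 3^(k-1) outcomes; 3^(k-1) is odd, so 2j ≤ 3^(k-1) - 1. If it balances, the n - 2j unweighed coins remain with direction unknown: 2(n - 2j) ≤ 3^(k-1) - 1 by the same parity argument. Adding, n ≤ (3^(k-1) - 1) + (3^(k-1) - 1)/2 = (3^k - 3)/2, and the classical three-group strategy achieves this (3 coins in 2 weighings, 12 in 3, 39 in 4, 120 in 5).
So we need the smallest k with (3^k - 3)/2 ≥ 50.
k = 4: (3^4 - 3)/2 = 39 < 50 ✗
k = 5: (3^5 - 3)/2 = 120 ≥ 50 ✓

5


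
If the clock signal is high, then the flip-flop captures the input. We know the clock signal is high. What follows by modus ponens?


Modus ponens: P → Q, P ⊢ Q
P: the clock signal is high
Q: the flip-flop captures the input
We have P → Q and P is true.
By modus ponens, Q must be true.

The flip-flop captures the input


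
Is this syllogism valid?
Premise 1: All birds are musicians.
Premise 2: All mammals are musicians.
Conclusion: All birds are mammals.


Premise 1: All birds are musicians.
Premise 2: All mammals are musicians.
Conclusion: All birds are mammals.
Fallacy: undistributed middle. musicians is predicate in both.
Counterexample: birds and mammals could be disjoint subsets of musicians.

Invalid


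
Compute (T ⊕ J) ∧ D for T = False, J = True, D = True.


T = False, J = True, D = True
Step 1: T ⊕ J = False XOR True = True
Step 2: True ∧ D = True AND True = True
XOR true when exactly one of T,J is true; then AND with D.

True


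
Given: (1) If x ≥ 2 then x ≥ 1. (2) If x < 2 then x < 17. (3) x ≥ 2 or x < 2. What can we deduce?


Constructive dilemma: (P → Q) ∧ (R → S), P ∨ R ⊢ Q ∨ S
Premise 1: x ≥ 2 → x ≥ 1
Premise 2: x < 2 → x < 17
Premise 3: x ≥ 2 ∨ x < 2
Case 1: Assuming x ≥ 2, then by Premise 1, x ≥ 1.
Case 2: Assuming x < 2, then by Premise 2, x < 17.
Since one of x ≥ 2 or x < 2 must hold, we get x ≥ 1 or x < 17.

x ≥ 1 or x < 17.


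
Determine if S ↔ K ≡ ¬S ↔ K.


Expression 1: S ↔ K
Expression 2: ¬S ↔ K
Truth table (S K | Expr1 Expr2):
  T T |   T     F   ← differ
  T F |   F     T   ← differ
  F T |   F     T   ← differ
  F F |   T     F   ← differ
Counterexample: S=T, K=T gives Expr1 = T but Expr2 = F, so the expressions are NOT logically equivalent.

No


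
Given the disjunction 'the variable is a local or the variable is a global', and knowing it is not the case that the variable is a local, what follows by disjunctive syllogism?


Disjunctive syllogism: P ∨ Q, ¬P ⊢ Q
Disjunction: the variable is a local ∨ the variable is a global
We know it is not the case that the variable is a local.
By disjunctive syllogism, the other disjunct must be true.

The variable is a global


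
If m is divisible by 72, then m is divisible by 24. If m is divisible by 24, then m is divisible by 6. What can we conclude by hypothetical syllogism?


Hypothetical syllogism: P → Q, Q → R ⊢ P → R
Premise 1: m is divisible by 72 → m is divisible by 24
Premise 2: m is divisible by 24 → m is divisible by 6
Chain the implications: the middle term (m is divisible by 24) links the two.
Conclusion: If m is divisible by 72, then m is divisible by 6.

If m is divisible by 72, then m is divisible by 6.


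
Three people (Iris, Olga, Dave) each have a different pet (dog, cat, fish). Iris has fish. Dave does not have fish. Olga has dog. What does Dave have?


From clues:
  Iris → fish
  Olga → dog
By elimination, Dave gets the remaining.

cat


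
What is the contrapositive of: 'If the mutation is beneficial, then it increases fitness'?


Original: If the mutation is beneficial, then it increases fitness
Contrapositive: If ¬Q, then ¬P
Negate Q: not (it increases fitness)
Negate P: not (the mutation is beneficial)

If not (it increases fitness), then not (the mutation is beneficial).
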